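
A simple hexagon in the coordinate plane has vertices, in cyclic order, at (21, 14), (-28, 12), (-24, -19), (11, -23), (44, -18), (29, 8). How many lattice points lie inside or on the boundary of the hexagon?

2080

The shoelace formula gives twice the area as |(21·12 − (-28)·14) + ((-28)·(-19) − (-24)·12) + ((-24)·(-23) − 11·(-19)) + (11·(-18) − 44·(-23)) + (44·8 − 29·(-18)) + (29·14 − 21·8)| = 4151, so the area is 2075.5.
Along each edge there are gcd(|Δx|,|Δy|)+1 lattice points, so counting each shared vertex once the boundary has gcd(49,2) + gcd(4,31) + gcd(35,4) + gcd(33,5) + gcd(15,26) + gcd(8,6) = 1+1+1+1+1+2 = 7.
Pick's theorem gives I = A − B/2 + 1 = 2075.5 − 7/2 + 1 = 2073, so the closed region contains I + B = 2073 + 7 = 2080 lattice points.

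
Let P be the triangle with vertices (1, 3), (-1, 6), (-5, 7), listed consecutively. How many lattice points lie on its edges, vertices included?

Summing gcd(|Δx|,|Δy|) over the edges gives the boundary count: gcd(2,3) + gcd(4,1) + gcd(6,4) = 1+1+2 = 4.

4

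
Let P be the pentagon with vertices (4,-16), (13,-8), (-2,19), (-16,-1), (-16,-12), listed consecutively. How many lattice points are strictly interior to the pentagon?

587

By the shoelace formula, twice the signed area is |(4·(-8) − 13·(-16)) + (13·19 − (-2)·(-8)) + ((-2)·(-1) − (-16)·19) + ((-16)·(-12) − (-16)·(-1)) + ((-16)·(-16) − 4·(-12))| = 1193, so the area is 1193/2.
Along each edge there are gcd(|Δx|,|Δy|)+1 lattice points, so counting each shared vertex once the boundary has gcd(9,8) + gcd(15,27) + gcd(14,20) + gcd(0,11) + gcd(20,4) = 1+3+2+11+4 = 21.
Pick's theorem gives I = A − B/2 + 1 = 1193/2 − 21/2 + 1 = 587.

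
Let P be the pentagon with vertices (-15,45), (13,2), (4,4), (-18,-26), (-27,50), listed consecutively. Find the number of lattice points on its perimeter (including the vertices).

6

Along each edge there are gcd(|Δx|,|Δy|)+1 lattice points, so counting each shared vertex once the boundary has gcd(28,43) + gcd(9,2) + gcd(22,30) + gcd(9,76) + gcd(12,5) = 1+1+2+1+1 = 6.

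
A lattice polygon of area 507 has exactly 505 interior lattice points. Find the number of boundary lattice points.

Pick's theorem gives A = I + B/2 − 1, so B = 2(A − I + 1) = 2(507 − 505 + 1) = 6.

6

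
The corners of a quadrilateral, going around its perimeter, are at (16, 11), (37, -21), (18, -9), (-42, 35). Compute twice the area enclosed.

The shoelace formula gives twice the area as |[16·(-21) − 37·11] + [37·(-9) − 18·(-21)] + [18·35 − (-42)·(-9)] + [(-42)·11 − 16·35]| = 1468, so the area is 734.

1468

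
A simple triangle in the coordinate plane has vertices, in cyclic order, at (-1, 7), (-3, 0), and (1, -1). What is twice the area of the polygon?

The shoelace formula gives twice the area as |[(-1)·0 − (-3)·7] + [(-3)·(-1) − 1·0] + [1·7 − (-1)·(-1)]| = 30, so the area is 15.

30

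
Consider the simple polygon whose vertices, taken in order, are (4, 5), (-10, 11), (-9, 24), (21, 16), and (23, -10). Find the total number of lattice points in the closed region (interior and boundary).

564

By the shoelace formula, twice the signed area is |[4·11 − (-10)·5] + [(-10)·24 − (-9)·11] + [(-9)·16 − 21·24] + [21·(-10) − 23·16] + [23·5 − 4·(-10)]| = 1118, so the area is 559.
The number of boundary lattice points is Σ gcd(|Δx|,|Δy|) = gcd(14,6) + gcd(1,13) + gcd(30,8) + gcd(2,26) + gcd(19,15) = 2+1+2+2+1 = 8.
Pick's theorem gives I = A − B/2 + 1 = 559 − 8/2 + 1 = 556, so the closed region contains I + B = 556 + 8 = 564 lattice points.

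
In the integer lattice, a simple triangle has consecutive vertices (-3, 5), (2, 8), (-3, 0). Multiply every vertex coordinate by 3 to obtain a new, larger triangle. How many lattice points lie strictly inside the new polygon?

By the shoelace formula, twice the signed area is |[(-3)·8 − 2·5] + [2·0 − (-3)·8] + [(-3)·5 − (-3)·0]| = 25, so the area is 25/2.
Along each edge there are gcd(|Δx|,|Δy|)+1 lattice points, so counting each shared vertex once the boundary has gcd(5,3) + gcd(5,8) + gcd(0,5) = 1+1+5 = 7.
Scaling by 3 multiplies the area by 3² = 9 (so the new area is 112.5) and multiplies the boundary lattice-point count by 3, giving 21.
By Pick's theorem, the interior count of the dilated polygon is 112.5 − 21/2 + 1 = 103.

103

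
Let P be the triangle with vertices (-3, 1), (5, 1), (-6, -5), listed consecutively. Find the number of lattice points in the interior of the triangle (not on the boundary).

19

By the shoelace formula, twice the signed area is |((-3)·1 − 5·1) + (5·(-5) − (-6)·1) + ((-6)·1 − (-3)·(-5))| = 48, so the area is 24.
The number of boundary lattice points is Σ gcd(|Δx|,|Δy|) = gcd(8,0) + gcd(11,6) + gcd(3,6) = 8+1+3 = 12.
By Pick's theorem A = I + B/2 − 1, so I = 24 − 12/2 + 1 = 19.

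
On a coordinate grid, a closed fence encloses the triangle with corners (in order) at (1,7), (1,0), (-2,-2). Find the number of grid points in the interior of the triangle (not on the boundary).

6

By the shoelace formula, twice the signed area is |[1·0 − 1·7] + [1·(-2) − (-2)·0] + [(-2)·7 − 1·(-2)]| = 21, so the area is 10.5.
The number of boundary lattice points is Σ gcd(|Δx|,|Δy|) = gcd(0,7) + gcd(3,2) + gcd(3,9) = 7+1+3 = 11.
By Pick's theorem A = I + B/2 − 1, so I = 10.5 − 11/2 + 1 = 6.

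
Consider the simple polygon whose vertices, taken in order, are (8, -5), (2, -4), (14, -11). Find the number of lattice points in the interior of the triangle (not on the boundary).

By the shoelace formula, twice the signed area is |(8·(-4) − 2·(-5)) + (2·(-11) − 14·(-4)) + (14·(-5) − 8·(-11))| = 30, so the area is 15.
The number of boundary lattice points is Σ gcd(|Δx|,|Δy|) = gcd(6,1) + gcd(12,7) + gcd(6,6) = 1+1+6 = 8.
By Pick's theorem A = I + B/2 − 1, so I = 15 − 8/2 + 1 = 12.

12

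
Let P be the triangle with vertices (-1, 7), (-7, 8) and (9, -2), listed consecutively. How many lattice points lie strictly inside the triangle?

The shoelace formula gives twice the area as |[(-1)·8 − (-7)·7] + [(-7)·(-2) − 9·8] + [9·7 − (-1)·(-2)]| = 44, so the area is 22.
The number of boundary lattice points is Σ gcd(|Δx|,|Δy|) = gcd(6,1) + gcd(16,10) + gcd(10,9) = 1+2+1 = 4.
Pick's theorem gives I = A − B/2 + 1 = 22 − 4/2 + 1 = 21.

21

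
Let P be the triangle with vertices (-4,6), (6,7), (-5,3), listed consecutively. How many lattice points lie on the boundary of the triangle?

3

Along each edge there are gcd(|Δx|,|Δy|)+1 lattice points, so counting each shared vertex once the boundary has gcd(10,1) + gcd(11,4) + gcd(1,3) = 1+1+1 = 3.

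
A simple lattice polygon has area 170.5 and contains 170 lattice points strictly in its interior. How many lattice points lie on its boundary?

3

Pick's theorem gives A = I + B/2 − 1, so B = 2(A − I + 1) = 2(170.5 − 170 + 1) = 3.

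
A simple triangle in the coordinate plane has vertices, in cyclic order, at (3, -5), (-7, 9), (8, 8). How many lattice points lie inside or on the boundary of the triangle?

103

The shoelace formula gives twice the area as |(3·9 − (-7)·(-5)) + ((-7)·8 − 8·9) + (8·(-5) − 3·8)| = 200, so the area is 100.
Summing gcd(|Δx|,|Δy|) over the edges gives the boundary count: gcd(10,14) + gcd(15,1) + gcd(5,13) = 2+1+1 = 4.
Pick's theorem gives I = A − B/2 + 1 = 100 − 4/2 + 1 = 99, so the closed region contains I + B = 99 + 4 = 103 lattice points.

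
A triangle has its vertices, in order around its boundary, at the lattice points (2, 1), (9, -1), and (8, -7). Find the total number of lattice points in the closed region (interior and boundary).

The shoelace formula gives twice the area as |[2·(-1) − 9·1] + [9·(-7) − 8·(-1)] + [8·1 − 2·(-7)]| = 44, so the area is 22.
The number of boundary lattice points is Σ gcd(|Δx|,|Δy|) = gcd(7,2) + gcd(1,6) + gcd(6,8) = 1+1+2 = 4.
Pick's theorem gives I = A − B/2 + 1 = 22 − 4/2 + 1 = 21, so the closed region contains I + B = 21 + 4 = 25 lattice points.

25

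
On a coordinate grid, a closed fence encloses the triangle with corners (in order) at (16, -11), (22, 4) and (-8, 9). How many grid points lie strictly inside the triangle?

235

By the shoelace formula, twice the signed area is |(16·4 − 22·(-11)) + (22·9 − (-8)·4) + ((-8)·(-11) − 16·9)| = 480, so the area is 240.
Along each edge there are gcd(|Δx|,|Δy|)+1 lattice points, so counting each shared vertex once the boundary has gcd(6,15) + gcd(30,5) + gcd(24,20) = 3+5+4 = 12.
By Pick's theorem A = I + B/2 − 1, so I = 240 − 12/2 + 1 = 235.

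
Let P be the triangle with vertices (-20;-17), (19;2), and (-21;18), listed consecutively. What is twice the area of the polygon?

1384

Using the shoelace formula, 2A = |[(-20)·2 − 19·(-17)] + [19·18 − (-21)·2] + [(-21)·(-17) − (-20)·18]| = 1384, so the area is 692.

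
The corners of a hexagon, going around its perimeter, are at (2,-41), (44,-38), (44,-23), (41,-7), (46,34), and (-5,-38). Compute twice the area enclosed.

3442

By the shoelace formula, twice the signed area is |(2·(-38) − 44·(-41)) + (44·(-23) − 44·(-38)) + (44·(-7) − 41·(-23)) + (41·34 − 46·(-7)) + (46·(-38) − (-5)·34) + ((-5)·(-41) − 2·(-38))| = 3442, so the area is 1721.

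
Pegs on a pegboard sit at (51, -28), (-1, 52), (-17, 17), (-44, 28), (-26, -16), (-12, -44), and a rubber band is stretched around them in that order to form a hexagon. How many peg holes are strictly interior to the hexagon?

By the shoelace formula, twice the signed area is |(51·52 − (-1)·(-28)) + ((-1)·17 − (-17)·52) + ((-17)·28 − (-44)·17) + ((-44)·(-16) − (-26)·28) + ((-26)·(-44) − (-12)·(-16)) + ((-12)·(-28) − 51·(-44))| = 8727, so the area is 8727/2.
Summing gcd(|Δx|,|Δy|) over the edges gives the boundary count: gcd(52,80) + gcd(16,35) + gcd(27,11) + gcd(18,44) + gcd(14,28) + gcd(63,16) = 4+1+1+2+14+1 = 23.
Pick's theorem gives I = A − B/2 + 1 = 8727/2 − 23/2 + 1 = 4353.

4353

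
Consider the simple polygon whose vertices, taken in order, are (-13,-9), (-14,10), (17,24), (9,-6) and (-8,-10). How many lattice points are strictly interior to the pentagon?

The shoelace formula gives twice the area as |((-13)·10 − (-14)·(-9)) + ((-14)·24 − 17·10) + (17·(-6) − 9·24) + (9·(-10) − (-8)·(-6)) + ((-8)·(-9) − (-13)·(-10))| = 1276, so the area is 638.
Along each edge there are gcd(|Δx|,|Δy|)+1 lattice points, so counting each shared vertex once the boundary has gcd(1,19) + gcd(31,14) + gcd(8,30) + gcd(17,4) + gcd(5,1) = 1+1+2+1+1 = 6.
By Pick's theorem A = I + B/2 − 1, so I = 638 − 6/2 + 1 = 636.

636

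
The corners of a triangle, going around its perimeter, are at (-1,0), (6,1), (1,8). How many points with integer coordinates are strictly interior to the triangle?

The shoelace formula gives twice the area as |((-1)·1 − 6·0) + (6·8 − 1·1) + (1·0 − (-1)·8)| = 54, so the area is 27.
Summing gcd(|Δx|,|Δy|) over the edges gives the boundary count: gcd(7,1) + gcd(5,7) + gcd(2,8) = 1+1+2 = 4.
Pick's theorem gives I = A − B/2 + 1 = 27 − 4/2 + 1 = 26.

26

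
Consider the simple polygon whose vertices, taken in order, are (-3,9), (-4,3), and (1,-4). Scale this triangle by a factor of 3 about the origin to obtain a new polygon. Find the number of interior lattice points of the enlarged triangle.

163

Using the shoelace formula, 2A = |[(-3)·3 − (-4)·9] + [(-4)·(-4) − 1·3] + [1·9 − (-3)·(-4)]| = 37, so the area is 18.5.
Along each edge there are gcd(|Δx|,|Δy|)+1 lattice points, so counting each shared vertex once the boundary has gcd(1,6) + gcd(5,7) + gcd(4,13) = 1+1+1 = 3.
Scaling by 3 multiplies the area by 3² = 9 (so the new area is 333/2) and multiplies the boundary lattice-point count by 3, giving 9.
By Pick's theorem, the interior count of the dilated polygon is 333/2 − 9/2 + 1 = 163.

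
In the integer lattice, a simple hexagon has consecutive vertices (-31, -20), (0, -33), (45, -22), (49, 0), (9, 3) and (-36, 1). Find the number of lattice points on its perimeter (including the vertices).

7

Along each edge there are gcd(|Δx|,|Δy|)+1 lattice points, so counting each shared vertex once the boundary has gcd(31,13) + gcd(45,11) + gcd(4,22) + gcd(40,3) + gcd(45,2) + gcd(5,21) = 1+1+2+1+1+1 = 7.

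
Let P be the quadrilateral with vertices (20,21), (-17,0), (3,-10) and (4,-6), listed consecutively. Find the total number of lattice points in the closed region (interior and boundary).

384

By the shoelace formula, twice the signed area is |[20·0 − (-17)·21] + [(-17)·(-10) − 3·0] + [3·(-6) − 4·(-10)] + [4·21 − 20·(-6)]| = 753, so the area is 376.5.
The number of boundary lattice points is Σ gcd(|Δx|,|Δy|) = gcd(37,21) + gcd(20,10) + gcd(1,4) + gcd(16,27) = 1+10+1+1 = 13.
Pick's theorem gives I = A − B/2 + 1 = 376.5 − 13/2 + 1 = 371, so the closed region contains I + B = 371 + 13 = 384 lattice points.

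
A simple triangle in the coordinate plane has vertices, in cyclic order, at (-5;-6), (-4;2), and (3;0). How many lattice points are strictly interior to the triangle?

The shoelace formula gives twice the area as |((-5)·2 − (-4)·(-6)) + ((-4)·0 − 3·2) + (3·(-6) − (-5)·0)| = 58, so the area is 29.
Summing gcd(|Δx|,|Δy|) over the edges gives the boundary count: gcd(1,8) + gcd(7,2) + gcd(8,6) = 1+1+2 = 4.
By Pick's theorem A = I + B/2 − 1, so I = 29 − 4/2 + 1 = 28.

28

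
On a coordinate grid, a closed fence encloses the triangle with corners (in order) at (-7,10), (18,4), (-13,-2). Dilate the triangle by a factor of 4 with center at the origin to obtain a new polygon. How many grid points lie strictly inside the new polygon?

2673

The shoelace formula gives twice the area as |((-7)·4 − 18·10) + (18·(-2) − (-13)·4) + ((-13)·10 − (-7)·(-2))| = 336, so the area is 168.
Summing gcd(|Δx|,|Δy|) over the edges gives the boundary count: gcd(25,6) + gcd(31,6) + gcd(6,12) = 1+1+6 = 8.
Scaling by 4 multiplies the area by 4² = 16 (so the new area is 2688) and multiplies the boundary lattice-point count by 4, giving 32.
By Pick's theorem, the interior count of the dilated polygon is 2688 − 32/2 + 1 = 2673.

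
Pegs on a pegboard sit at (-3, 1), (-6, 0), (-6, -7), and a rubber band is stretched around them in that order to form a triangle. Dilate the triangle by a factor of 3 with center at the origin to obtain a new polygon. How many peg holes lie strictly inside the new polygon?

82

Using the shoelace formula, 2A = |[(-3)·0 − (-6)·1] + [(-6)·(-7) − (-6)·0] + [(-6)·1 − (-3)·(-7)]| = 21, so the area is 21/2.
The number of boundary lattice points is Σ gcd(|Δx|,|Δy|) = gcd(3,1) + gcd(0,7) + gcd(3,8) = 1+7+1 = 9.
Scaling by 3 multiplies the area by 3² = 9 (so the new area is 94.5) and multiplies the boundary lattice-point count by 3, giving 27.
By Pick's theorem, the interior count of the dilated polygon is 94.5 − 27/2 + 1 = 82.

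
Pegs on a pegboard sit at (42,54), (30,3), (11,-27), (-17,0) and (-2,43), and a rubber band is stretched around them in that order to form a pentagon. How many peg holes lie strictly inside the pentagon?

2713

By the shoelace formula, twice the signed area is |(42·3 − 30·54) + (30·(-27) − 11·3) + (11·0 − (-17)·(-27)) + ((-17)·43 − (-2)·0) + ((-2)·54 − 42·43)| = 5441, so the area is 5441/2.
Summing gcd(|Δx|,|Δy|) over the edges gives the boundary count: gcd(12,51) + gcd(19,30) + gcd(28,27) + gcd(15,43) + gcd(44,11) = 3+1+1+1+11 = 17.
By Pick's theorem A = I + B/2 − 1, so I = 5441/2 − 17/2 + 1 = 2713.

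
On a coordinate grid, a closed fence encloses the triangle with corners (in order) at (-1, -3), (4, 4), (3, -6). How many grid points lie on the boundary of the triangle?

3

Summing gcd(|Δx|,|Δy|) over the edges gives the boundary count: gcd(5,7) + gcd(1,10) + gcd(4,3) = 1+1+1 = 3.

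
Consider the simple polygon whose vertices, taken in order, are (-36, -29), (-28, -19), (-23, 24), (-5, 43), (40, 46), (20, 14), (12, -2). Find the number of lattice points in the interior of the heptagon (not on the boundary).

2512

By the shoelace formula, twice the signed area is |((-36)·(-19) − (-28)·(-29)) + ((-28)·24 − (-23)·(-19)) + ((-23)·43 − (-5)·24) + ((-5)·46 − 40·43) + (40·14 − 20·46) + (20·(-2) − 12·14) + (12·(-29) − (-36)·(-2))| = 5044, so the area is 2522.
The number of boundary lattice points is Σ gcd(|Δx|,|Δy|) = gcd(8,10) + gcd(5,43) + gcd(18,19) + gcd(45,3) + gcd(20,32) + gcd(8,16) + gcd(48,27) = 2+1+1+3+4+8+3 = 22.
By Pick's theorem A = I + B/2 − 1, so I = 2522 − 22/2 + 1 = 2512.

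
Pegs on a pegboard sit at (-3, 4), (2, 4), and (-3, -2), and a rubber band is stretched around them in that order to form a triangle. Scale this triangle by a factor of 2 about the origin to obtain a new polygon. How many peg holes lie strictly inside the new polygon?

The shoelace formula gives twice the area as |[(-3)·4 − 2·4] + [2·(-2) − (-3)·4] + [(-3)·4 − (-3)·(-2)]| = 30, so the area is 15.
Along each edge there are gcd(|Δx|,|Δy|)+1 lattice points, so counting each shared vertex once the boundary has gcd(5,0) + gcd(5,6) + gcd(0,6) = 5+1+6 = 12.
Scaling by 2 multiplies the area by 2² = 4 (so the new area is 60) and multiplies the boundary lattice-point count by 2, giving 24.
By Pick's theorem, the interior count of the dilated polygon is 60 − 24/2 + 1 = 49.

49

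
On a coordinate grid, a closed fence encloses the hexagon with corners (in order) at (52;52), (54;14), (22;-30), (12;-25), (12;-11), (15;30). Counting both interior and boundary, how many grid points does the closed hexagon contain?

2157

The shoelace formula gives twice the area as |[52·14 − 54·52] + [54·(-30) − 22·14] + [22·(-25) − 12·(-30)] + [12·(-11) − 12·(-25)] + [12·30 − 15·(-11)] + [15·52 − 52·30]| = 4285, so the area is 2142.5.
The number of boundary lattice points is Σ gcd(|Δx|,|Δy|) = gcd(2,38) + gcd(32,44) + gcd(10,5) + gcd(0,14) + gcd(3,41) + gcd(37,22) = 2+4+5+14+1+1 = 27.
Pick's theorem gives I = A − B/2 + 1 = 2142.5 − 27/2 + 1 = 2130, so the closed region contains I + B = 2130 + 27 = 2157 lattice points.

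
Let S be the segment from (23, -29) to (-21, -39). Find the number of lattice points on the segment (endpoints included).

The number of lattice points on a segment between lattice points is gcd(|Δx|,|Δy|) + 1 = gcd(44,10) + 1 = 2 + 1 = 3.

3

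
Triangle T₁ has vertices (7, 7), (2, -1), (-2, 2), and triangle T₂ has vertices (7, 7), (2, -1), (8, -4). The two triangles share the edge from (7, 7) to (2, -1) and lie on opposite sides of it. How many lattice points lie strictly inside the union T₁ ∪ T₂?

The union is the simple quadrilateral with vertices (7, 7), (-2, 2), (2, -1), (8, -4) in order.
The shoelace formula gives twice the area as |(7·2 − (-2)·7) + ((-2)·(-1) − 2·2) + (2·(-4) − 8·(-1)) + (8·7 − 7·(-4))| = 110, so the area is 55.
Summing gcd(|Δx|,|Δy|) over the edges gives the boundary count: gcd(9,5) + gcd(4,3) + gcd(6,3) + gcd(1,11) = 1+1+3+1 = 6.
By Pick's theorem I = A − B/2 + 1 = 55 − 6/2 + 1 = 53.

53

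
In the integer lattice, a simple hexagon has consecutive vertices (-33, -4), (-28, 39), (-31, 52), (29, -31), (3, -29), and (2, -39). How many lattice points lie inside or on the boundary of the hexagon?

The shoelace formula gives twice the area as |((-33)·39 − (-28)·(-4)) + ((-28)·52 − (-31)·39) + ((-31)·(-31) − 29·52) + (29·(-29) − 3·(-31)) + (3·(-39) − 2·(-29)) + (2·(-4) − (-33)·(-39))| = 4295, so the area is 4295/2.
Summing gcd(|Δx|,|Δy|) over the edges gives the boundary count: gcd(5,43) + gcd(3,13) + gcd(60,83) + gcd(26,2) + gcd(1,10) + gcd(35,35) = 1+1+1+2+1+35 = 41.
Pick's theorem gives I = A − B/2 + 1 = 4295/2 − 41/2 + 1 = 2128, so the closed region contains I + B = 2128 + 41 = 2169 lattice points.

2169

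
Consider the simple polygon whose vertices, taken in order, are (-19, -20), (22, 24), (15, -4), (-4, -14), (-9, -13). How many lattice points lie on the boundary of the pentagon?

Along each edge there are gcd(|Δx|,|Δy|)+1 lattice points, so counting each shared vertex once the boundary has gcd(41,44) + gcd(7,28) + gcd(19,10) + gcd(5,1) + gcd(10,7) = 1+7+1+1+1 = 11.

11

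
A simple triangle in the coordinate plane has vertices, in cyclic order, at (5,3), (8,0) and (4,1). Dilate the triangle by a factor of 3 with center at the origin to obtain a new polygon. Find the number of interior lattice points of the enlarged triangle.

34

Using the shoelace formula, 2A = |[5·0 − 8·3] + [8·1 − 4·0] + [4·3 − 5·1]| = 9, so the area is 4.5.
Summing gcd(|Δx|,|Δy|) over the edges gives the boundary count: gcd(3,3) + gcd(4,1) + gcd(1,2) = 3+1+1 = 5.
Scaling by 3 multiplies the area by 3² = 9 (so the new area is 81/2) and multiplies the boundary lattice-point count by 3, giving 15.
By Pick's theorem, the interior count of the dilated polygon is 81/2 − 15/2 + 1 = 34.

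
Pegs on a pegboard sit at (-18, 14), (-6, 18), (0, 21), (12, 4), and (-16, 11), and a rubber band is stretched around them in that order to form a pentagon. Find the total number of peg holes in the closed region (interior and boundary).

233

The shoelace formula gives twice the area as |((-18)·18 − (-6)·14) + ((-6)·21 − 0·18) + (0·4 − 12·21) + (12·11 − (-16)·4) + ((-16)·14 − (-18)·11)| = 448, so the area is 224.
Along each edge there are gcd(|Δx|,|Δy|)+1 lattice points, so counting each shared vertex once the boundary has gcd(12,4) + gcd(6,3) + gcd(12,17) + gcd(28,7) + gcd(2,3) = 4+3+1+7+1 = 16.
Pick's theorem gives I = A − B/2 + 1 = 224 − 16/2 + 1 = 217, so the closed region contains I + B = 217 + 16 = 233 lattice points.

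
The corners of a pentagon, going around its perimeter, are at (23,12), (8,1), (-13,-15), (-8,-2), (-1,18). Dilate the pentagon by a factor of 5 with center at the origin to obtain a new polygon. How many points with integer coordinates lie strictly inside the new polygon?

10551

By the shoelace formula, twice the signed area is |(23·1 − 8·12) + (8·(-15) − (-13)·1) + ((-13)·(-2) − (-8)·(-15)) + ((-8)·18 − (-1)·(-2)) + ((-1)·12 − 23·18)| = 846, so the area is 423.
Along each edge there are gcd(|Δx|,|Δy|)+1 lattice points, so counting each shared vertex once the boundary has gcd(15,11) + gcd(21,16) + gcd(5,13) + gcd(7,20) + gcd(24,6) = 1+1+1+1+6 = 10.
Scaling by 5 multiplies the area by 5² = 25 (so the new area is 10575) and multiplies the boundary lattice-point count by 5, giving 50.
By Pick's theorem, the interior count of the dilated polygon is 10575 − 50/2 + 1 = 10551.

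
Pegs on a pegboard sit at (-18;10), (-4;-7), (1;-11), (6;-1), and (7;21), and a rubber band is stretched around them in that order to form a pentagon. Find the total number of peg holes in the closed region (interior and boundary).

437

By the shoelace formula, twice the signed area is |((-18)·(-7) − (-4)·10) + ((-4)·(-11) − 1·(-7)) + (1·(-1) − 6·(-11)) + (6·21 − 7·(-1)) + (7·10 − (-18)·21)| = 863, so the area is 863/2.
Along each edge there are gcd(|Δx|,|Δy|)+1 lattice points, so counting each shared vertex once the boundary has gcd(14,17) + gcd(5,4) + gcd(5,10) + gcd(1,22) + gcd(25,11) = 1+1+5+1+1 = 9.
Pick's theorem gives I = A − B/2 + 1 = 863/2 − 9/2 + 1 = 428, so the closed region contains I + B = 428 + 9 = 437 lattice points.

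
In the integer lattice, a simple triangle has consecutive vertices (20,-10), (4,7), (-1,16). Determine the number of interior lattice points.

The shoelace formula gives twice the area as |[20·7 − 4·(-10)] + [4·16 − (-1)·7] + [(-1)·(-10) − 20·16]| = 59, so the area is 59/2.
Summing gcd(|Δx|,|Δy|) over the edges gives the boundary count: gcd(16,17) + gcd(5,9) + gcd(21,26) = 1+1+1 = 3.
By Pick's theorem A = I + B/2 − 1, so I = 59/2 − 3/2 + 1 = 29.

29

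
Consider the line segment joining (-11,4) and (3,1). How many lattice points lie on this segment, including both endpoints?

2

The number of lattice points on a segment between lattice points is gcd(|Δx|,|Δy|) + 1 = gcd(14,3) + 1 = 1 + 1 = 2.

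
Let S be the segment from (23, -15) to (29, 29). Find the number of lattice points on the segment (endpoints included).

3

The number of lattice points on a segment between lattice points is gcd(|Δx|,|Δy|) + 1 = gcd(6,44) + 1 = 2 + 1 = 3.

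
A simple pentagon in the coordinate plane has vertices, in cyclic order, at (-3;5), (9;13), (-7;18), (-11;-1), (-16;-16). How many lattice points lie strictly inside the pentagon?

198

By the shoelace formula, twice the signed area is |[(-3)·13 − 9·5] + [9·18 − (-7)·13] + [(-7)·(-1) − (-11)·18] + [(-11)·(-16) − (-16)·(-1)] + [(-16)·5 − (-3)·(-16)]| = 406, so the area is 203.
The number of boundary lattice points is Σ gcd(|Δx|,|Δy|) = gcd(12,8) + gcd(16,5) + gcd(4,19) + gcd(5,15) + gcd(13,21) = 4+1+1+5+1 = 12.
Pick's theorem gives I = A − B/2 + 1 = 203 − 12/2 + 1 = 198.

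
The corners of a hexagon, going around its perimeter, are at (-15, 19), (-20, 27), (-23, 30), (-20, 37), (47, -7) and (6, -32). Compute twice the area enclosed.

3682

The shoelace formula gives twice the area as |((-15)·27 − (-20)·19) + ((-20)·30 − (-23)·27) + ((-23)·37 − (-20)·30) + ((-20)·(-7) − 47·37) + (47·(-32) − 6·(-7)) + (6·19 − (-15)·(-32))| = 3682, so the area is 1841.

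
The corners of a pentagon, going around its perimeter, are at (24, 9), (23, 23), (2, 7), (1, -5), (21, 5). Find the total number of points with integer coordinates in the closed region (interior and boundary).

319

Using the shoelace formula, 2A = |(24·23 − 23·9) + (23·7 − 2·23) + (2·(-5) − 1·7) + (1·5 − 21·(-5)) + (21·9 − 24·5)| = 622, so the area is 311.
The number of boundary lattice points is Σ gcd(|Δx|,|Δy|) = gcd(1,14) + gcd(21,16) + gcd(1,12) + gcd(20,10) + gcd(3,4) = 1+1+1+10+1 = 14.
Pick's theorem gives I = A − B/2 + 1 = 311 − 14/2 + 1 = 305, so the closed region contains I + B = 305 + 14 = 319 lattice points.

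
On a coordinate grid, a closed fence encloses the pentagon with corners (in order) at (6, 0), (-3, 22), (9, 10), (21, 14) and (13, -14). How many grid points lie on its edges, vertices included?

Along each edge there are gcd(|Δx|,|Δy|)+1 lattice points, so counting each shared vertex once the boundary has gcd(9,22) + gcd(12,12) + gcd(12,4) + gcd(8,28) + gcd(7,14) = 1+12+4+4+7 = 28.

28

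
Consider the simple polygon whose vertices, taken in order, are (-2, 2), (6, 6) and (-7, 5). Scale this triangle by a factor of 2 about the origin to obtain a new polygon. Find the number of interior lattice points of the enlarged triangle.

83

By the shoelace formula, twice the signed area is |((-2)·6 − 6·2) + (6·5 − (-7)·6) + ((-7)·2 − (-2)·5)| = 44, so the area is 22.
Summing gcd(|Δx|,|Δy|) over the edges gives the boundary count: gcd(8,4) + gcd(13,1) + gcd(5,3) = 4+1+1 = 6.
Scaling by 2 multiplies the area by 2² = 4 (so the new area is 88) and multiplies the boundary lattice-point count by 2, giving 12.
By Pick's theorem, the interior count of the dilated polygon is 88 − 12/2 + 1 = 83.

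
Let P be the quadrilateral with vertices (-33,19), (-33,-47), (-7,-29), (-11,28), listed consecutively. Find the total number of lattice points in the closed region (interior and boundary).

1539

The shoelace formula gives twice the area as |((-33)·(-47) − (-33)·19) + ((-33)·(-29) − (-7)·(-47)) + ((-7)·28 − (-11)·(-29)) + ((-11)·19 − (-33)·28)| = 3006, so the area is 1503.
The number of boundary lattice points is Σ gcd(|Δx|,|Δy|) = gcd(0,66) + gcd(26,18) + gcd(4,57) + gcd(22,9) = 66+2+1+1 = 70.
Pick's theorem gives I = A − B/2 + 1 = 1503 − 70/2 + 1 = 1469, so the closed region contains I + B = 1469 + 70 = 1539 lattice points.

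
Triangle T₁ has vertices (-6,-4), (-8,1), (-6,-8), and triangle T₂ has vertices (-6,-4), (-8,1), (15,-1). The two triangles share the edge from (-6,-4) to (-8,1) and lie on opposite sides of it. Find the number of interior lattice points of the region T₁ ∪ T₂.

56

The union is the simple quadrilateral with vertices (-6,-4), (-6,-8), (-8,1), (15,-1) in order.
The shoelace formula gives twice the area as |((-6)·(-8) − (-6)·(-4)) + ((-6)·1 − (-8)·(-8)) + ((-8)·(-1) − 15·1) + (15·(-4) − (-6)·(-1))| = 119, so the area is 59.5.
Along each edge there are gcd(|Δx|,|Δy|)+1 lattice points, so counting each shared vertex once the boundary has gcd(0,4) + gcd(2,9) + gcd(23,2) + gcd(21,3) = 4+1+1+3 = 9.
By Pick's theorem I = A − B/2 + 1 = 59.5 − 9/2 + 1 = 56.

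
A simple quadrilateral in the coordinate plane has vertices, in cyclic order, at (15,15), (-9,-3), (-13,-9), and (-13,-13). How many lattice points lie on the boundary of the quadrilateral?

The number of boundary lattice points is Σ gcd(|Δx|,|Δy|) = gcd(24,18) + gcd(4,6) + gcd(0,4) + gcd(28,28) = 6+2+4+28 = 40.

40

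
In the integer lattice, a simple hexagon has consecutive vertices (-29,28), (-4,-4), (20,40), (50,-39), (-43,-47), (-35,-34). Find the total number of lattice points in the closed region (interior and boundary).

4410

The shoelace formula gives twice the area as |[(-29)·(-4) − (-4)·28] + [(-4)·40 − 20·(-4)] + [20·(-39) − 50·40] + [50·(-47) − (-43)·(-39)] + [(-43)·(-34) − (-35)·(-47)] + [(-35)·28 − (-29)·(-34)]| = 8808, so the area is 4404.
The number of boundary lattice points is Σ gcd(|Δx|,|Δy|) = gcd(25,32) + gcd(24,44) + gcd(30,79) + gcd(93,8) + gcd(8,13) + gcd(6,62) = 1+4+1+1+1+2 = 10.
Pick's theorem gives I = A − B/2 + 1 = 4404 − 10/2 + 1 = 4400, so the closed region contains I + B = 4400 + 10 = 4410 lattice points.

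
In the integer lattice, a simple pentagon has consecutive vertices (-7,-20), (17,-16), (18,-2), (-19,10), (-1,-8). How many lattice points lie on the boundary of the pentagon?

Along each edge there are gcd(|Δx|,|Δy|)+1 lattice points, so counting each shared vertex once the boundary has gcd(24,4) + gcd(1,14) + gcd(37,12) + gcd(18,18) + gcd(6,12) = 4+1+1+18+6 = 30.

30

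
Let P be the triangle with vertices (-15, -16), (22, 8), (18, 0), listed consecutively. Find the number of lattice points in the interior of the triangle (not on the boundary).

By the shoelace formula, twice the signed area is |((-15)·8 − 22·(-16)) + (22·0 − 18·8) + (18·(-16) − (-15)·0)| = 200, so the area is 100.
The number of boundary lattice points is Σ gcd(|Δx|,|Δy|) = gcd(37,24) + gcd(4,8) + gcd(33,16) = 1+4+1 = 6.
By Pick's theorem A = I + B/2 − 1, so I = 100 − 6/2 + 1 = 98.

98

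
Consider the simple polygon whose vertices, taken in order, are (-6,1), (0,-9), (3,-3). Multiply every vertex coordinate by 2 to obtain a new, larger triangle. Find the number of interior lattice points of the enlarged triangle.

127

By the shoelace formula, twice the signed area is |[(-6)·(-9) − 0·1] + [0·(-3) − 3·(-9)] + [3·1 − (-6)·(-3)]| = 66, so the area is 33.
The number of boundary lattice points is Σ gcd(|Δx|,|Δy|) = gcd(6,10) + gcd(3,6) + gcd(9,4) = 2+3+1 = 6.
Scaling by 2 multiplies the area by 2² = 4 (so the new area is 132) and multiplies the boundary lattice-point count by 2, giving 12.
By Pick's theorem, the interior count of the dilated polygon is 132 − 12/2 + 1 = 127.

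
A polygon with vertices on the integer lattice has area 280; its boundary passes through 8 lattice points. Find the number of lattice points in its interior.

Pick's theorem A = I + B/2 − 1 rearranges to I = A − B/2 + 1 = 280 − 8/2 + 1 = 277.

277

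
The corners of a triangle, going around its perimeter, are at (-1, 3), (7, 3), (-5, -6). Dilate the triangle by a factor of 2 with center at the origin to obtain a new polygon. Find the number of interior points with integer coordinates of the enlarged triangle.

133

By the shoelace formula, twice the signed area is |((-1)·3 − 7·3) + (7·(-6) − (-5)·3) + ((-5)·3 − (-1)·(-6))| = 72, so the area is 36.
Summing gcd(|Δx|,|Δy|) over the edges gives the boundary count: gcd(8,0) + gcd(12,9) + gcd(4,9) = 8+3+1 = 12.
Scaling by 2 multiplies the area by 2² = 4 (so the new area is 144) and multiplies the boundary lattice-point count by 2, giving 24.
By Pick's theorem, the interior count of the dilated polygon is 144 − 24/2 + 1 = 133.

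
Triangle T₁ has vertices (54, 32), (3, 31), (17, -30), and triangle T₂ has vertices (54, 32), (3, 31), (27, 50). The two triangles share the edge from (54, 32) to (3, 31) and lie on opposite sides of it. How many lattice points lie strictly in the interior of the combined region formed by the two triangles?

The union is the simple quadrilateral with vertices (54, 32), (17, -30), (3, 31), (27, 50) in order.
By the shoelace formula, twice the signed area is |[54·(-30) − 17·32] + [17·31 − 3·(-30)] + [3·50 − 27·31] + [27·32 − 54·50]| = 4070, so the area is 2035.
Along each edge there are gcd(|Δx|,|Δy|)+1 lattice points, so counting each shared vertex once the boundary has gcd(37,62) + gcd(14,61) + gcd(24,19) + gcd(27,18) = 1+1+1+9 = 12.
By Pick's theorem I = A − B/2 + 1 = 2035 − 12/2 + 1 = 2030.

2030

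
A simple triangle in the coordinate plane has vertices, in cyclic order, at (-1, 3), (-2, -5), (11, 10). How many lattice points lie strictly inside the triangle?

By the shoelace formula, twice the signed area is |[(-1)·(-5) − (-2)·3] + [(-2)·10 − 11·(-5)] + [11·3 − (-1)·10]| = 89, so the area is 89/2.
Along each edge there are gcd(|Δx|,|Δy|)+1 lattice points, so counting each shared vertex once the boundary has gcd(1,8) + gcd(13,15) + gcd(12,7) = 1+1+1 = 3.
By Pick's theorem A = I + B/2 − 1, so I = 89/2 − 3/2 + 1 = 44.

44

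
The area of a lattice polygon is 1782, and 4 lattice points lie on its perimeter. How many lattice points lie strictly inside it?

1781

From Pick's theorem, I = A − B/2 + 1 = 1782 − 4/2 + 1 = 1781.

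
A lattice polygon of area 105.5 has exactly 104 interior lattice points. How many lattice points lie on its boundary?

5

Pick's theorem gives A = I + B/2 − 1, so B = 2(A − I + 1) = 2(105.5 − 104 + 1) = 5.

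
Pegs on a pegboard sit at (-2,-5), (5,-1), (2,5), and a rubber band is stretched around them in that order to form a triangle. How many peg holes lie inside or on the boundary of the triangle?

The shoelace formula gives twice the area as |((-2)·(-1) − 5·(-5)) + (5·5 − 2·(-1)) + (2·(-5) − (-2)·5)| = 54, so the area is 27.
Along each edge there are gcd(|Δx|,|Δy|)+1 lattice points, so counting each shared vertex once the boundary has gcd(7,4) + gcd(3,6) + gcd(4,10) = 1+3+2 = 6.
Pick's theorem gives I = A − B/2 + 1 = 27 − 6/2 + 1 = 25, so the closed region contains I + B = 25 + 6 = 31 lattice points.

31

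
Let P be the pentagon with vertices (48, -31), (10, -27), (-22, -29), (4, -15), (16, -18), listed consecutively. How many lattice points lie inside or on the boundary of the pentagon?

By the shoelace formula, twice the signed area is |(48·(-27) − 10·(-31)) + (10·(-29) − (-22)·(-27)) + ((-22)·(-15) − 4·(-29)) + (4·(-18) − 16·(-15)) + (16·(-31) − 48·(-18))| = 888, so the area is 444.
The number of boundary lattice points is Σ gcd(|Δx|,|Δy|) = gcd(38,4) + gcd(32,2) + gcd(26,14) + gcd(12,3) + gcd(32,13) = 2+2+2+3+1 = 10.
Pick's theorem gives I = A − B/2 + 1 = 444 − 10/2 + 1 = 440, so the closed region contains I + B = 440 + 10 = 450 lattice points.

450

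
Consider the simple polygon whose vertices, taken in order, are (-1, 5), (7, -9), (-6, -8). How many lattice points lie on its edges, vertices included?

The number of boundary lattice points is Σ gcd(|Δx|,|Δy|) = gcd(8,14) + gcd(13,1) + gcd(5,13) = 2+1+1 = 4.

4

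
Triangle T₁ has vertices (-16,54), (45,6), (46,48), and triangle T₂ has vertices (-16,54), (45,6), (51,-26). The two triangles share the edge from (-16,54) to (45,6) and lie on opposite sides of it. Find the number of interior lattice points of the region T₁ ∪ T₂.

The union is the simple quadrilateral with vertices (-16,54), (46,48), (45,6), (51,-26) in order.
By the shoelace formula, twice the signed area is |((-16)·48 − 46·54) + (46·6 − 45·48) + (45·(-26) − 51·6) + (51·54 − (-16)·(-26))| = 4274, so the area is 2137.
The number of boundary lattice points is Σ gcd(|Δx|,|Δy|) = gcd(62,6) + gcd(1,42) + gcd(6,32) + gcd(67,80) = 2+1+2+1 = 6.
By Pick's theorem I = A − B/2 + 1 = 2137 − 6/2 + 1 = 2135.

2135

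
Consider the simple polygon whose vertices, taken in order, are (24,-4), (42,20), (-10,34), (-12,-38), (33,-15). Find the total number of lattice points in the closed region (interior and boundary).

By the shoelace formula, twice the signed area is |(24·20 − 42·(-4)) + (42·34 − (-10)·20) + ((-10)·(-38) − (-12)·34) + ((-12)·(-15) − 33·(-38)) + (33·(-4) − 24·(-15))| = 4726, so the area is 2363.
The number of boundary lattice points is Σ gcd(|Δx|,|Δy|) = gcd(18,24) + gcd(52,14) + gcd(2,72) + gcd(45,23) + gcd(9,11) = 6+2+2+1+1 = 12.
Pick's theorem gives I = A − B/2 + 1 = 2363 − 12/2 + 1 = 2358, so the closed region contains I + B = 2358 + 12 = 2370 lattice points.

2370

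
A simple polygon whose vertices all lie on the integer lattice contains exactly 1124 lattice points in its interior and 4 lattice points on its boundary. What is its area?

1125

Pick's theorem states A = I + B/2 − 1, so A = 1124 + 4/2 − 1 = 1125.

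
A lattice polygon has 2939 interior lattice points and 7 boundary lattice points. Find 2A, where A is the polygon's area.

5883

Pick's theorem states A = I + B/2 − 1, so A = 2939 + 7/2 − 1 = 5883/2.
Hence 2A = 5883.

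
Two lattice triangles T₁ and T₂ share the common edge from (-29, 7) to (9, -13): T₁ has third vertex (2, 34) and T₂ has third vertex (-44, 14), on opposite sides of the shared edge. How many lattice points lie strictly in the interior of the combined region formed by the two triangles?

The union is the simple quadrilateral with vertices (-29, 7), (2, 34), (9, -13), (-44, 14) in order.
Using the shoelace formula, 2A = |((-29)·34 − 2·7) + (2·(-13) − 9·34) + (9·14 − (-44)·(-13)) + ((-44)·7 − (-29)·14)| = 1680, so the area is 840.
Summing gcd(|Δx|,|Δy|) over the edges gives the boundary count: gcd(31,27) + gcd(7,47) + gcd(53,27) + gcd(15,7) = 1+1+1+1 = 4.
By Pick's theorem I = A − B/2 + 1 = 840 − 4/2 + 1 = 839.

839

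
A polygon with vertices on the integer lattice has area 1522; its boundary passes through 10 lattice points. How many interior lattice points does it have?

1518

From Pick's theorem, I = A − B/2 + 1 = 1522 − 10/2 + 1 = 1518.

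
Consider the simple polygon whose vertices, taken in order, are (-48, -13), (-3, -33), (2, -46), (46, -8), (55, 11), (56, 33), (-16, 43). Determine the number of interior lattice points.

5592

Using the shoelace formula, 2A = |((-48)·(-33) − (-3)·(-13)) + ((-3)·(-46) − 2·(-33)) + (2·(-8) − 46·(-46)) + (46·11 − 55·(-8)) + (55·33 − 56·11) + (56·43 − (-16)·33) + ((-16)·(-13) − (-48)·43)| = 11202, so the area is 5601.
The number of boundary lattice points is Σ gcd(|Δx|,|Δy|) = gcd(45,20) + gcd(5,13) + gcd(44,38) + gcd(9,19) + gcd(1,22) + gcd(72,10) + gcd(32,56) = 5+1+2+1+1+2+8 = 20.
Pick's theorem gives I = A − B/2 + 1 = 5601 − 20/2 + 1 = 5592.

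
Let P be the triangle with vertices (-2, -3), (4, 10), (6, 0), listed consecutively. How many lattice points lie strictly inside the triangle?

42

By the shoelace formula, twice the signed area is |[(-2)·10 − 4·(-3)] + [4·0 − 6·10] + [6·(-3) − (-2)·0]| = 86, so the area is 43.
Along each edge there are gcd(|Δx|,|Δy|)+1 lattice points, so counting each shared vertex once the boundary has gcd(6,13) + gcd(2,10) + gcd(8,3) = 1+2+1 = 4.
By Pick's theorem A = I + B/2 − 1, so I = 43 − 4/2 + 1 = 42.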